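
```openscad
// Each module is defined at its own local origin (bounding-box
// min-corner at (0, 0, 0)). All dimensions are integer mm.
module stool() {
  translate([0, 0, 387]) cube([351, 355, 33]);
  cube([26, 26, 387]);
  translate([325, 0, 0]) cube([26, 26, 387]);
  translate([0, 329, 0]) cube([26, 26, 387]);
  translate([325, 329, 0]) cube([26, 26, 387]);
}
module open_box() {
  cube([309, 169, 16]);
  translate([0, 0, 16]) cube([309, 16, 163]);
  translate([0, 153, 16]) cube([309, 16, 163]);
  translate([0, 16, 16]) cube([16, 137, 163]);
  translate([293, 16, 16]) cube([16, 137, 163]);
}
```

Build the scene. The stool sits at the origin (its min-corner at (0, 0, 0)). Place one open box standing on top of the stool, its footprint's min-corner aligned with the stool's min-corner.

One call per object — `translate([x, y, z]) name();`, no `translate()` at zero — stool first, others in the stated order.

stool();
translate([0, 0, 420]) open_box();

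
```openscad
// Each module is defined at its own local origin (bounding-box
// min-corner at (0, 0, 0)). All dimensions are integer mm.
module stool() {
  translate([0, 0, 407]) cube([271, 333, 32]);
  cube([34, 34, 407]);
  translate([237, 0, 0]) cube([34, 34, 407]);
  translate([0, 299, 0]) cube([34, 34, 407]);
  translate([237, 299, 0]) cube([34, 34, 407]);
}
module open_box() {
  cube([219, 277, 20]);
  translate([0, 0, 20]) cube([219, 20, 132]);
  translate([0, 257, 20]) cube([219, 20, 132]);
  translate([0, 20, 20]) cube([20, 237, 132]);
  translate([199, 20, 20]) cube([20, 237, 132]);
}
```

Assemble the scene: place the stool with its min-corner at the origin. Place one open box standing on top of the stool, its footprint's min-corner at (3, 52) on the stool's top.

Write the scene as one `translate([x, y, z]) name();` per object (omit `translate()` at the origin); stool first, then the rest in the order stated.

stool();
translate([3, 52, 439]) open_box();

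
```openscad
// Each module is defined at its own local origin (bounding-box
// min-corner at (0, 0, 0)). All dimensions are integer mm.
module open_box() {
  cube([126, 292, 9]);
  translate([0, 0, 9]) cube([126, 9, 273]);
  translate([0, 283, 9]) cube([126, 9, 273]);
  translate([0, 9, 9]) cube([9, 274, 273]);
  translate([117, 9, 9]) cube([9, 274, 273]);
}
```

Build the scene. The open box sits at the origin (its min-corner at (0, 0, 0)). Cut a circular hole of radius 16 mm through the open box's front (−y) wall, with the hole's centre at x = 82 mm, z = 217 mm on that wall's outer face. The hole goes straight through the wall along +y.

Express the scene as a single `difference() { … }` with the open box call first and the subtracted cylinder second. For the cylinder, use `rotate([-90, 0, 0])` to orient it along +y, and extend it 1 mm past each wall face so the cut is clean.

difference() {
  open_box();
  translate([82, -1, 217]) rotate([-90, 0, 0]) cylinder(h = 11, r = 16);
}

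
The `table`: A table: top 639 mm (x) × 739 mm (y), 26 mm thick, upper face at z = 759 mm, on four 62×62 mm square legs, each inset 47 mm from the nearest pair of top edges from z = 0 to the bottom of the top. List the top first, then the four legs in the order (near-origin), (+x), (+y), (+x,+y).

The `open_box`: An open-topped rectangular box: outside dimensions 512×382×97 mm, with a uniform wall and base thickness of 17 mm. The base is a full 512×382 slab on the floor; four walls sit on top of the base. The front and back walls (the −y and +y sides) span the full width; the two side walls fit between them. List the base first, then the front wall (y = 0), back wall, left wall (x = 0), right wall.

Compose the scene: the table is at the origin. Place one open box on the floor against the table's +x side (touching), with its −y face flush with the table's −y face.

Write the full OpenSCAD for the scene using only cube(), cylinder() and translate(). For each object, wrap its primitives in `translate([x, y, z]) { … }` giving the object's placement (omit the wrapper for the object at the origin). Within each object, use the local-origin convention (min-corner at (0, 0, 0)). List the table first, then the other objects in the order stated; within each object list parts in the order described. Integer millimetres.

translate([0, 0, 733]) cube([639, 739, 26]);
translate([47, 47, 0]) cube([62, 62, 733]);
translate([530, 47, 0]) cube([62, 62, 733]);
translate([47, 630, 0]) cube([62, 62, 733]);
translate([530, 630, 0]) cube([62, 62, 733]);
translate([639, 0, 0]) {
  cube([512, 382, 17]);
  translate([0, 0, 17]) cube([512, 17, 80]);
  translate([0, 365, 17]) cube([512, 17, 80]);
  translate([0, 17, 17]) cube([17, 348, 80]);
  translate([495, 17, 17]) cube([17, 348, 80]);
}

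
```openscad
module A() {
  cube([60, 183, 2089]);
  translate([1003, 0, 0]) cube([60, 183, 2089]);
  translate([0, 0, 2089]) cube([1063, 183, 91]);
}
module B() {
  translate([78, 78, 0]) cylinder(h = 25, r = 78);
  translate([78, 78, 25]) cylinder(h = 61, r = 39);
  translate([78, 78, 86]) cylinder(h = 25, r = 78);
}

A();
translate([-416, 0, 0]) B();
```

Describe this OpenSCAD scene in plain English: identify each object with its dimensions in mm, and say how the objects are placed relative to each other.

A is a door frame. The clear opening is 943 mm wide and 2089 mm high. Two 60 mm wide jambs, 183 mm deep, stand either side of the opening from the floor to the top of the opening. A 91 mm thick head sits across the top of both jambs, spanning the full outside width of the frame.

B is a spool: two coaxial disc flanges of radius 78 mm and thickness 25 mm, joined by a core cylinder of radius 39 mm and height 61 mm. The lower flange rests on z = 0 and the three cylinders share a vertical axis.

The spool is on the floor beside the door frame on its −x side.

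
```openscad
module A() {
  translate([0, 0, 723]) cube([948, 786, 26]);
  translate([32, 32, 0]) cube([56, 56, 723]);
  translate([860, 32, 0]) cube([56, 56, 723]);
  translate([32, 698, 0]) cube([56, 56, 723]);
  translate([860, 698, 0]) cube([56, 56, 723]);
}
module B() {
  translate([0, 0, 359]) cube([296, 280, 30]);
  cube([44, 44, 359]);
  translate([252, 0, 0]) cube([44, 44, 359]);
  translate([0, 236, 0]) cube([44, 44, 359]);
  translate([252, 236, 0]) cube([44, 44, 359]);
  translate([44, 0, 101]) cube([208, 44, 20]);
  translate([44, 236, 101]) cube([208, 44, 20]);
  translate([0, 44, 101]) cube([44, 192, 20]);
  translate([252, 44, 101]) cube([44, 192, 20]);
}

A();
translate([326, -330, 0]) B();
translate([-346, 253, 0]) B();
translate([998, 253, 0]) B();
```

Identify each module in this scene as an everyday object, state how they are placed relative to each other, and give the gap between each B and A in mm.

Each stool's nearest face is 50 mm from the table's bounding box.

A is a table. B is a stool. Three stools sit around the table at the −y, −x, +x sides. The gap between each stool and the table is 50 mm.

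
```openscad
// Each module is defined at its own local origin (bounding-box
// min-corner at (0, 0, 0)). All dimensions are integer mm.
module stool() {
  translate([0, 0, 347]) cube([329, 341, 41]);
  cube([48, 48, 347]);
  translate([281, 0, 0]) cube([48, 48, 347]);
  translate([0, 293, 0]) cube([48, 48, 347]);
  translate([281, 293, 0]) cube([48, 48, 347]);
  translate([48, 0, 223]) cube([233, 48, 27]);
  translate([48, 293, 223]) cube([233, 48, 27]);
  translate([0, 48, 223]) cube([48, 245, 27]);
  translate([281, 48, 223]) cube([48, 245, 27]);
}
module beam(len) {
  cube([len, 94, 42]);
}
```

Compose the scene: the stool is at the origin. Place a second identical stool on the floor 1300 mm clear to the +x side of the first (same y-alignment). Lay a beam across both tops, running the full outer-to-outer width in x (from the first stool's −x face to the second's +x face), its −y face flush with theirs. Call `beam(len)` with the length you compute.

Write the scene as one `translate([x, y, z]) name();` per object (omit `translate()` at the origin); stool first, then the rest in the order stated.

stool();
translate([1629, 0, 0]) stool();
translate([0, 0, 388]) beam(1958);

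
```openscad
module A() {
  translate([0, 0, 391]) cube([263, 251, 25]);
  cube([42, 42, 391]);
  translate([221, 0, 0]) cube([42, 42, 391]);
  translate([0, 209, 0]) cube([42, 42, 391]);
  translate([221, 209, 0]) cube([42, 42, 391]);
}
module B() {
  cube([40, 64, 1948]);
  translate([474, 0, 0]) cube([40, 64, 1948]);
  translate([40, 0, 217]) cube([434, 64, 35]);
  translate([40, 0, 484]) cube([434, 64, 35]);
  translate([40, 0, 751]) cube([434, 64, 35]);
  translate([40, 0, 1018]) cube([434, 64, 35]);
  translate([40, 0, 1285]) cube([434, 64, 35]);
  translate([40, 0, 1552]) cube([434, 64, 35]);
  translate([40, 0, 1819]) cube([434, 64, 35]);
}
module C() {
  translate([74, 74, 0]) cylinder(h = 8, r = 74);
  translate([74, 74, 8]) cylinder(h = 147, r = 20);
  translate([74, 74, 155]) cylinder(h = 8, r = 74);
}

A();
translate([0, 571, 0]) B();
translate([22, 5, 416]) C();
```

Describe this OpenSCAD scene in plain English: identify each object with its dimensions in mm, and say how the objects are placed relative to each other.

A is a simple wooden stool: a rectangular seat 263 mm (x) by 251 mm (y), 25 mm thick, top face at z = 416 mm, on four square legs, each 42×42 mm in cross-section. The legs rest on z = 0, each flush with a corner of the seat.

B is a straight ladder. Two 40×64 mm vertical rails, 1948 mm tall, stand 514 mm apart (outside-to-outside) with their front faces coplanar on the −y side. 7 rungs, each 64 mm deep and 35 mm tall, span between the inner faces of the rails, front faces flush with the rails. The lowest rung's underside is at z = 217 mm and rungs are spaced 267 mm apart (underside to underside).

C is a spool: two coaxial disc flanges of radius 74 mm and thickness 8 mm, joined by a core cylinder of radius 20 mm and height 147 mm. The lower flange rests on z = 0 and the three cylinders share a vertical axis.

The ladder is on the floor beside the stool on its +y side. The spool is on top of the stool.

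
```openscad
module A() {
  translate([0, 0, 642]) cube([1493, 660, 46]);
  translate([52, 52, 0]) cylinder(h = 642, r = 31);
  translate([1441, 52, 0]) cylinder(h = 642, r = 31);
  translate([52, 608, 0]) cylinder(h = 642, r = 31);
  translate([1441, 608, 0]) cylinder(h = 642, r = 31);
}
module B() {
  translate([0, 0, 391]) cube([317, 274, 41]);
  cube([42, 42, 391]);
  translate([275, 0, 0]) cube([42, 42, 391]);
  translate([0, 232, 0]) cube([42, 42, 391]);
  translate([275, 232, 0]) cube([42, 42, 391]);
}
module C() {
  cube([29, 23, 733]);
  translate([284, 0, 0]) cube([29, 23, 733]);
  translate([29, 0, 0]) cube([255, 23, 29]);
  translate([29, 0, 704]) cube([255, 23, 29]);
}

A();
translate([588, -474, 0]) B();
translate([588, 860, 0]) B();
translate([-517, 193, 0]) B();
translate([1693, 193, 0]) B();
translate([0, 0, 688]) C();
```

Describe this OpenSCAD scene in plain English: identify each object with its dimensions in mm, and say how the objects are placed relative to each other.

A is a table: top 1493 mm (x) × 660 mm (y), 46 mm thick, upper face at z = 688 mm, on four round legs of 62 mm diameter, each leg's bounding box inset 21 mm from the nearest pair of top edges, running from z = 0 to the bottom of the top.

B is a four-legged stool. The seat is a 317×274×41 mm slab whose top surface is at z = 432 mm; four square legs, each 42×42 mm in cross-section, run from the floor (z = 0) to the underside of the seat, each flush with a corner of the seat.

C is a picture frame with a 255×675 mm rectangular opening (x by z) and a uniform 29 mm border on every side. Frame depth is 23 mm along y. It is built from two vertical stiles running the full outside height and two horizontal rails spanning the gap between the stiles.

Four stools sit around the table at the −y, +y, −x, +x sides. The picture frame is on top of the table.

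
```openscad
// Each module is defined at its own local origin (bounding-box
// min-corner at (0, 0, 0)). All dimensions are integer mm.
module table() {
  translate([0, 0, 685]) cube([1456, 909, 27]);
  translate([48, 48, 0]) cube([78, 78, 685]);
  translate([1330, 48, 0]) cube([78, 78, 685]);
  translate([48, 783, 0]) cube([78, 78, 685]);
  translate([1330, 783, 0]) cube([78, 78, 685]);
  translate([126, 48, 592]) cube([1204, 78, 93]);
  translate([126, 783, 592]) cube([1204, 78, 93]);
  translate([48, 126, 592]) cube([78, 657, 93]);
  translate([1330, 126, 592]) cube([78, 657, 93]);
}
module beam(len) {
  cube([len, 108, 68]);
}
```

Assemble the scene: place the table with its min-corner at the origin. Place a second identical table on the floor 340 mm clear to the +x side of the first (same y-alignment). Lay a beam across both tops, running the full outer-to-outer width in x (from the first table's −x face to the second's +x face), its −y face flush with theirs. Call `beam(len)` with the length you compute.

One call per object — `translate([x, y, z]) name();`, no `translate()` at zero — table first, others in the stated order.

table();
translate([1796, 0, 0]) table();
translate([0, 0, 712]) beam(3252);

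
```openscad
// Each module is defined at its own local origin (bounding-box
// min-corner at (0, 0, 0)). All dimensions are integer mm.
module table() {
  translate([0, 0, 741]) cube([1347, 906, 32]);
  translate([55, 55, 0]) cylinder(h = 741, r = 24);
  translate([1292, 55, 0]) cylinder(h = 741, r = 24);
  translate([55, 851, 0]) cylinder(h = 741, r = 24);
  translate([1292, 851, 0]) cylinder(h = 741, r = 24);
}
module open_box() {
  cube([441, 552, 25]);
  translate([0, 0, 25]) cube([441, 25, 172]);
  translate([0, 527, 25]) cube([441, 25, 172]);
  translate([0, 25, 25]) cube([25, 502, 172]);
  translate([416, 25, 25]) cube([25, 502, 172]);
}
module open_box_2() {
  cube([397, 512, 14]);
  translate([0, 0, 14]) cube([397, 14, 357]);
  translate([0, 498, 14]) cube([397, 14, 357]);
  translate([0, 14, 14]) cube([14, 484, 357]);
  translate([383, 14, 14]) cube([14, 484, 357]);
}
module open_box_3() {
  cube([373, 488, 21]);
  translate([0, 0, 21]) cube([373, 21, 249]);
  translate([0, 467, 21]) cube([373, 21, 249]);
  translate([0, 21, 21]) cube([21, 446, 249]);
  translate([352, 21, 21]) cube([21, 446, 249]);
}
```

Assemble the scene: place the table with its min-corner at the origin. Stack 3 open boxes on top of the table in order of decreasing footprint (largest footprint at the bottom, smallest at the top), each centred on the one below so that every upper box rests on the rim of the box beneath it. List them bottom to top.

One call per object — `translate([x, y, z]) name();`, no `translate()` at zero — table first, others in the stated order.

table();
translate([453, 177, 773]) open_box();
translate([475, 197, 970]) open_box_2();
translate([487, 209, 1341]) open_box_3();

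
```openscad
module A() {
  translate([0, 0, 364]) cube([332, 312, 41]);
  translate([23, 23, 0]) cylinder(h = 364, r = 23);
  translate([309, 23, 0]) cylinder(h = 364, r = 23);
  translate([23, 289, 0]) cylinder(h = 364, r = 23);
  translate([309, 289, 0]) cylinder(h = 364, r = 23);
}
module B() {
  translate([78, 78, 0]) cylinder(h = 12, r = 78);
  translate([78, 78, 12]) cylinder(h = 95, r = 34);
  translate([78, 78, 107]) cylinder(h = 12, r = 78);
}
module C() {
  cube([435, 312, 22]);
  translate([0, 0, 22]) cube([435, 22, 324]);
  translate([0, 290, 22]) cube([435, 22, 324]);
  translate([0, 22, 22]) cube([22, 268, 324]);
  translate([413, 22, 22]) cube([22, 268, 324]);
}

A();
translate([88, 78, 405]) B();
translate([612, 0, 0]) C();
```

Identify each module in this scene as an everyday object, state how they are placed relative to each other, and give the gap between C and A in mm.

A is a stool. B is a spool. C is an open box. The spool is on top of the stool, centred. The open box is on the floor beside the stool on its +x side. The gap between the open box and the stool is 280 mm.

The open box's nearest face is 280 mm from the stool's +x face.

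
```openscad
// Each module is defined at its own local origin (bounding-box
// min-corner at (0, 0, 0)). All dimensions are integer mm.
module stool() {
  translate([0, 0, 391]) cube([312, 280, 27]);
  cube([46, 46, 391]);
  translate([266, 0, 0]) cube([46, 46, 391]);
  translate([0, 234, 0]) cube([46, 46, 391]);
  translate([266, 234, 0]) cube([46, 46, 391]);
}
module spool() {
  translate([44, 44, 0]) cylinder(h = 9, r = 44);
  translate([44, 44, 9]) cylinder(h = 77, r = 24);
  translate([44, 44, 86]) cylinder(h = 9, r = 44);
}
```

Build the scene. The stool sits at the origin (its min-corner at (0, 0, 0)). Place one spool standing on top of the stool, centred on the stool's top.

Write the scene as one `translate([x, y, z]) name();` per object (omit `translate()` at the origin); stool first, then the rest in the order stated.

stool();
translate([112, 96, 418]) spool();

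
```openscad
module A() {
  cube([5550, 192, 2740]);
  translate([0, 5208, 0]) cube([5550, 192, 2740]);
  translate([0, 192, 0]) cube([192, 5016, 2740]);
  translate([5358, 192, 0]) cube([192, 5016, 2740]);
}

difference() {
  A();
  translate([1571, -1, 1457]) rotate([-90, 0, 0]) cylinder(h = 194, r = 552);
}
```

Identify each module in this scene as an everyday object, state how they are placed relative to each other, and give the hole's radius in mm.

The subtracted cylinder has r = 552 mm.

A is a house frame. The house frame has a circular hole through its front wall. The hole's radius is 552 mm.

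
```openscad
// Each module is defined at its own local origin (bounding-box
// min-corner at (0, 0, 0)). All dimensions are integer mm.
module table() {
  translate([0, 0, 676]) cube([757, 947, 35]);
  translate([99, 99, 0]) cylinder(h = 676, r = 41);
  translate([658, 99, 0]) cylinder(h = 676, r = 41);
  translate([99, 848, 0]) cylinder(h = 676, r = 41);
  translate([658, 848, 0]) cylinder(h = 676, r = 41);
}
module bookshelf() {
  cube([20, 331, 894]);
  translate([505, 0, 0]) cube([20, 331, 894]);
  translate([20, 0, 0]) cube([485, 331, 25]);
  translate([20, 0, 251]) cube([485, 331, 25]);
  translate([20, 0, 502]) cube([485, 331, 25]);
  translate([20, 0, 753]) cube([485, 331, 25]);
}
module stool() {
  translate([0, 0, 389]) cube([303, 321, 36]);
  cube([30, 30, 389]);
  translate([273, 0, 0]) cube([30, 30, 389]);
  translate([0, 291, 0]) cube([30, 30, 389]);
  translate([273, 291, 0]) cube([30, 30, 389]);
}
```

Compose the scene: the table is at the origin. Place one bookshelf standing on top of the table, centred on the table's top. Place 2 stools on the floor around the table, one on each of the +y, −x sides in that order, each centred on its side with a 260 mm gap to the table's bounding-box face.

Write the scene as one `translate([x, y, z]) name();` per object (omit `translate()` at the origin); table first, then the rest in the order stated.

table();
translate([116, 308, 711]) bookshelf();
translate([227, 1207, 0]) stool();
translate([-563, 313, 0]) stool();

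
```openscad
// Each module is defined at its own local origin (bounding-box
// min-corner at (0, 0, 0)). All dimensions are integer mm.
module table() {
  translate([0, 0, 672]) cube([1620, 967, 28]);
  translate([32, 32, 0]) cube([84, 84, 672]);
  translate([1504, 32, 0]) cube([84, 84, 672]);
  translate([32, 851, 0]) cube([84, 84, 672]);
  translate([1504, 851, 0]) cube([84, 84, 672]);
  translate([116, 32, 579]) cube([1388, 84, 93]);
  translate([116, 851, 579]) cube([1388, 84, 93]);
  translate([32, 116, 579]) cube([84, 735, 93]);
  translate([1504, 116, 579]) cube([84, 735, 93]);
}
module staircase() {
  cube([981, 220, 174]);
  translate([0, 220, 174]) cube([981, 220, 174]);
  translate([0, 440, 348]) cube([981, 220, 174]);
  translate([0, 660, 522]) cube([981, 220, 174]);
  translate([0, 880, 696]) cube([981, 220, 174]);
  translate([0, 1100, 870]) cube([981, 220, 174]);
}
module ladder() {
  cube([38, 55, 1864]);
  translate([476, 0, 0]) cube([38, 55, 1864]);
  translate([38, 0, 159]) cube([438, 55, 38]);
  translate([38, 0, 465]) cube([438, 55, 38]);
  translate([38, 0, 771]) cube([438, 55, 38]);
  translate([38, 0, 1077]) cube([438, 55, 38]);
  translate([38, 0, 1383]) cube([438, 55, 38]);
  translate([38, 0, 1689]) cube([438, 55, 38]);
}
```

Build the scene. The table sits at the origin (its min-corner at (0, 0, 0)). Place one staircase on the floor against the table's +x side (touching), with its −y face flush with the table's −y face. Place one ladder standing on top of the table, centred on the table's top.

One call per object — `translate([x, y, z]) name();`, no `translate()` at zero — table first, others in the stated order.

table();
translate([1620, 0, 0]) staircase();
translate([553, 456, 700]) ladder();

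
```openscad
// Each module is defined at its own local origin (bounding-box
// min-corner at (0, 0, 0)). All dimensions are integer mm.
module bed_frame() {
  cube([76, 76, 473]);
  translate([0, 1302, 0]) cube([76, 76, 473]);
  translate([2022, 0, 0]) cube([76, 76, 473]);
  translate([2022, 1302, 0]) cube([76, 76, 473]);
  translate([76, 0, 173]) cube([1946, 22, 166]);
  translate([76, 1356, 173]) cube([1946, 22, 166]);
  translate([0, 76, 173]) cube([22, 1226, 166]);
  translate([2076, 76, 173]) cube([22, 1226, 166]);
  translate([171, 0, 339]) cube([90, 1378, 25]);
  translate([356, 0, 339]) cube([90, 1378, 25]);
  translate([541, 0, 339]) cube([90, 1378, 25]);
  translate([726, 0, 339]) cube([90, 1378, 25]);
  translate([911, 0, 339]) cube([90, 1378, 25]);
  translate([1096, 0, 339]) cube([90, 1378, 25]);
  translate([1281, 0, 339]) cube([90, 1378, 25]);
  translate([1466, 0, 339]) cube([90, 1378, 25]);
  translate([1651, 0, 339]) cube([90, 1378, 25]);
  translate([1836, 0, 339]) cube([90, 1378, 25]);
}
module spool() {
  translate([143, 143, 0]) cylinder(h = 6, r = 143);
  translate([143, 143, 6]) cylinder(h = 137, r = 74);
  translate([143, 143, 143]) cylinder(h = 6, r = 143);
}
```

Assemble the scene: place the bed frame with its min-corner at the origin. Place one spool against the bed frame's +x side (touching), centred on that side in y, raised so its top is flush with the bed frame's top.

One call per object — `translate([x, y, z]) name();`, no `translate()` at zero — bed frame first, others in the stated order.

bed_frame();
translate([2098, 546, 324]) spool();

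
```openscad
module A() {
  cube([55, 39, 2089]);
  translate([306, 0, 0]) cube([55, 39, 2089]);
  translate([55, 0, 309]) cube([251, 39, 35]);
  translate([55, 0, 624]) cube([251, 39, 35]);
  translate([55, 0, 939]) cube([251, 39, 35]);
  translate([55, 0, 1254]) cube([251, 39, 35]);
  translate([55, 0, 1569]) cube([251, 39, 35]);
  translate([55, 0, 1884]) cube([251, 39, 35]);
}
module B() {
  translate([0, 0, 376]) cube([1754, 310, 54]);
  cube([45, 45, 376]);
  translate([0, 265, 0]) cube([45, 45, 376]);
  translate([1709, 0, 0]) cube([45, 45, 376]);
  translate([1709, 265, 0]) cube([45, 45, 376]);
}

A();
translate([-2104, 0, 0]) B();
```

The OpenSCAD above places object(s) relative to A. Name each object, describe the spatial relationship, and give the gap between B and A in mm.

The bench's nearest face is 350 mm from the ladder's −x face.

A is a ladder. B is a bench. The bench is on the floor beside the ladder on its −x side. The gap between the bench and the ladder is 350 mm.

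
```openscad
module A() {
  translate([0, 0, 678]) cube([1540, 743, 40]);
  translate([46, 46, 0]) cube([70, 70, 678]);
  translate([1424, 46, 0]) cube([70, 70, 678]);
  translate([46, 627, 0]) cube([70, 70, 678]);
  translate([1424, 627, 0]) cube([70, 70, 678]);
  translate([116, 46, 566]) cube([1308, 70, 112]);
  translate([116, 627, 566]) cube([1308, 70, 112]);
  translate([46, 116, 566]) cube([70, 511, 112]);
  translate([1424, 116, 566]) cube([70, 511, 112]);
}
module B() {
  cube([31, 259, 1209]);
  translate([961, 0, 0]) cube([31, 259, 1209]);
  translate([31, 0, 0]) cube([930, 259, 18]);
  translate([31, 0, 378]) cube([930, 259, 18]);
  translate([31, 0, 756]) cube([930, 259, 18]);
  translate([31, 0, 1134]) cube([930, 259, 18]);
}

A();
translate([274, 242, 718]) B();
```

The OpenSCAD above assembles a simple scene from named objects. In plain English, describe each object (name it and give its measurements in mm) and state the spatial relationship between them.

A is a table: top 1540 mm (x) × 743 mm (y), 40 mm thick, upper face at z = 718 mm, on four 70×70 mm square legs, each inset 46 mm from the nearest pair of top edges, running from z = 0 to the bottom of the top. Four apron rails, 70 mm thick and 112 mm tall, run between adjacent legs with their top edges flush with the underside of the top and their outer faces flush with the legs' outer faces.

B is an open bookshelf. Two side panels, each 31 mm thick, 259 mm deep and 1209 mm tall, stand 992 mm apart (outside-to-outside). Between them sit 4 shelves, each 18 mm thick and 259 mm deep, spanning the full gap between the sides. The bottom shelf rests on the floor (its underside at z = 0) and the clear gap between one shelf's top and the next shelf's underside is 360 mm.

The bookshelf is on top of the table, centred.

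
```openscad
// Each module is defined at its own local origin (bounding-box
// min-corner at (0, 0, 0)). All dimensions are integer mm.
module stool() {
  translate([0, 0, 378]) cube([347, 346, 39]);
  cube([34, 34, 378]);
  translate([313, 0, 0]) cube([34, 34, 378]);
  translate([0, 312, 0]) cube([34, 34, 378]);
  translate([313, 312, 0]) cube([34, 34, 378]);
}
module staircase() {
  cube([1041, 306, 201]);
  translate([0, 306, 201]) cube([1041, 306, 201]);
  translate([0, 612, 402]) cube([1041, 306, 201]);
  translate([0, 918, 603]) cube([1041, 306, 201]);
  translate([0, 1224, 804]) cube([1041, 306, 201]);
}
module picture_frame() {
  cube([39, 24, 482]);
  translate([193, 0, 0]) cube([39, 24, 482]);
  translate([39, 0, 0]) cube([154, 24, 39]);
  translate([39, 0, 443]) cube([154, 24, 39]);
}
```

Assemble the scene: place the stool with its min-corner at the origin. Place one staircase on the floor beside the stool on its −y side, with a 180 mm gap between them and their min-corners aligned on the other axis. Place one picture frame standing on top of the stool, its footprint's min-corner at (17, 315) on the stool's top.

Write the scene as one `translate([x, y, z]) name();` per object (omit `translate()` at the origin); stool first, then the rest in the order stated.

stool();
translate([0, -1710, 0]) staircase();
translate([17, 315, 417]) picture_frame();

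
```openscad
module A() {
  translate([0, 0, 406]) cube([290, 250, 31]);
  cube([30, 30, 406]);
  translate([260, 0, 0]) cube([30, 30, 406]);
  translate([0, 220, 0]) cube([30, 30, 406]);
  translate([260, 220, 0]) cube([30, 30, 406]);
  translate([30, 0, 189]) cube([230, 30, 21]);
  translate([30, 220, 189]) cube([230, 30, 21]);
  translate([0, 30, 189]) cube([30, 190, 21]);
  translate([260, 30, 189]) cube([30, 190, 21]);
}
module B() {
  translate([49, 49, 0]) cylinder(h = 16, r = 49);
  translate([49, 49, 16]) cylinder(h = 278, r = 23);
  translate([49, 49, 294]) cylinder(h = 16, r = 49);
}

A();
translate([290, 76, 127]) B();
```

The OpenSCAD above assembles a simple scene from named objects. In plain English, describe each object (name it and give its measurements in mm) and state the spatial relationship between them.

A is a four-legged stool. The seat is a 290×250×31 mm slab whose top surface is at z = 437 mm; four square legs, each 30×30 mm in cross-section, run from the floor (z = 0) to the underside of the seat, each flush with a corner of the seat. Four stretchers, 30 mm wide and 21 mm tall, connect adjacent legs with their undersides at z = 189 mm, each running between the inner faces of the legs it joins and aligned with the legs' outer faces on the other axis.

B is a spool: two coaxial disc flanges of radius 49 mm and thickness 16 mm, joined by a core cylinder of radius 23 mm and height 278 mm. The lower flange rests on z = 0 and the three cylinders share a vertical axis.

The spool is beside the stool with their tops flush at z = 437.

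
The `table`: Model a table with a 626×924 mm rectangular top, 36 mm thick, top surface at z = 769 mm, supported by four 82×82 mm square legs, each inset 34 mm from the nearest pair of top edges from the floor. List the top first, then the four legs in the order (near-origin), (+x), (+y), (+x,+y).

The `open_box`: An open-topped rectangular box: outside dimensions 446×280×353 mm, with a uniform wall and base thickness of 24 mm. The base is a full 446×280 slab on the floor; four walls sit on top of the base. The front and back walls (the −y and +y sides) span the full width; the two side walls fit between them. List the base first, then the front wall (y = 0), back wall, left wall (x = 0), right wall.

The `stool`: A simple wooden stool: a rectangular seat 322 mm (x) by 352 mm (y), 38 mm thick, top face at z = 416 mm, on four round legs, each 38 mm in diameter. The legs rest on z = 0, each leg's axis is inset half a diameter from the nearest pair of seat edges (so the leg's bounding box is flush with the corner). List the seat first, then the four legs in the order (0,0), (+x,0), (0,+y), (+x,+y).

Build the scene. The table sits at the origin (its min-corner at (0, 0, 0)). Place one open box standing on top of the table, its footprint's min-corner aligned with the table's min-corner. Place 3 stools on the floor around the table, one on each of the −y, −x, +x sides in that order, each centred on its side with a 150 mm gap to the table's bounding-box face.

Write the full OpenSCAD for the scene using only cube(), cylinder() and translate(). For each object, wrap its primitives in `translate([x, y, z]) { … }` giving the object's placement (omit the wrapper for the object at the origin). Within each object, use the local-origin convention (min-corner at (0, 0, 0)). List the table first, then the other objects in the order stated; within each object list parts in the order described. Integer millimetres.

translate([0, 0, 733]) cube([626, 924, 36]);
translate([34, 34, 0]) cube([82, 82, 733]);
translate([510, 34, 0]) cube([82, 82, 733]);
translate([34, 808, 0]) cube([82, 82, 733]);
translate([510, 808, 0]) cube([82, 82, 733]);
translate([0, 0, 769]) {
  cube([446, 280, 24]);
  translate([0, 0, 24]) cube([446, 24, 329]);
  translate([0, 256, 24]) cube([446, 24, 329]);
  translate([0, 24, 24]) cube([24, 232, 329]);
  translate([422, 24, 24]) cube([24, 232, 329]);
}
translate([152, -502, 0]) {
  translate([0, 0, 378]) cube([322, 352, 38]);
  translate([19, 19, 0]) cylinder(h = 378, r = 19);
  translate([303, 19, 0]) cylinder(h = 378, r = 19);
  translate([19, 333, 0]) cylinder(h = 378, r = 19);
  translate([303, 333, 0]) cylinder(h = 378, r = 19);
}
translate([-472, 286, 0]) {
  translate([0, 0, 378]) cube([322, 352, 38]);
  translate([19, 19, 0]) cylinder(h = 378, r = 19);
  translate([303, 19, 0]) cylinder(h = 378, r = 19);
  translate([19, 333, 0]) cylinder(h = 378, r = 19);
  translate([303, 333, 0]) cylinder(h = 378, r = 19);
}
translate([776, 286, 0]) {
  translate([0, 0, 378]) cube([322, 352, 38]);
  translate([19, 19, 0]) cylinder(h = 378, r = 19);
  translate([303, 19, 0]) cylinder(h = 378, r = 19);
  translate([19, 333, 0]) cylinder(h = 378, r = 19);
  translate([303, 333, 0]) cylinder(h = 378, r = 19);
}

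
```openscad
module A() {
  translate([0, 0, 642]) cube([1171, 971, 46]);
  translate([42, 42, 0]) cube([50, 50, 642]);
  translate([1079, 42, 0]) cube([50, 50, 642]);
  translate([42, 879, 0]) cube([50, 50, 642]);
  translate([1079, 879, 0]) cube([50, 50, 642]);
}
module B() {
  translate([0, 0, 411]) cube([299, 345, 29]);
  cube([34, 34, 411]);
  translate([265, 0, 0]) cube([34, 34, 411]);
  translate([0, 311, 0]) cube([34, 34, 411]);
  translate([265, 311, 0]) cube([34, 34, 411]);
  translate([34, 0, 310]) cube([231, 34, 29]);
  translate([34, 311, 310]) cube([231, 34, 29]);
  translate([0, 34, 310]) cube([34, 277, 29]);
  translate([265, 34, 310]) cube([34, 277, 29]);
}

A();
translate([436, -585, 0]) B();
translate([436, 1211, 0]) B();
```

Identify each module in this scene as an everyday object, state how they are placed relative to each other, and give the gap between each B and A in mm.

A is a table. B is a stool. Two stools sit around the table at the −y, +y sides. The gap between each stool and the table is 240 mm.

Each stool's nearest face is 240 mm from the table's bounding box.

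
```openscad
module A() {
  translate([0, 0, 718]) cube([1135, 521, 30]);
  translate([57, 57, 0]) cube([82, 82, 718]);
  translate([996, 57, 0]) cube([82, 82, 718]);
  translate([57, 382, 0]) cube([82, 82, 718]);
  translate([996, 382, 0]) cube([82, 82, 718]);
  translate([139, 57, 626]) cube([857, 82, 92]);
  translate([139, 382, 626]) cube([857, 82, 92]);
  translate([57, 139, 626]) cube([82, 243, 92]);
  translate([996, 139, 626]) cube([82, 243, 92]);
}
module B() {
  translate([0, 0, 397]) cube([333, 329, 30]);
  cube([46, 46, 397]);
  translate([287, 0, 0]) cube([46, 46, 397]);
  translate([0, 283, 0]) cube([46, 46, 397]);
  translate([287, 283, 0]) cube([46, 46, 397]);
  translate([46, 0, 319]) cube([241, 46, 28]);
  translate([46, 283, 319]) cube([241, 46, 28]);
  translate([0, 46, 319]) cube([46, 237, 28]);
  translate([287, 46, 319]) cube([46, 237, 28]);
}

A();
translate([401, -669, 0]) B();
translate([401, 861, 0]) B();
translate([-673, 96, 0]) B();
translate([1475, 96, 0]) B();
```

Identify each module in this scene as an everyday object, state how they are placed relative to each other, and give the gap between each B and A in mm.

A is a table. B is a stool. Four stools sit around the table at the −y, +y, −x, +x sides. The gap between each stool and the table is 340 mm.

Each stool's nearest face is 340 mm from the table's bounding box.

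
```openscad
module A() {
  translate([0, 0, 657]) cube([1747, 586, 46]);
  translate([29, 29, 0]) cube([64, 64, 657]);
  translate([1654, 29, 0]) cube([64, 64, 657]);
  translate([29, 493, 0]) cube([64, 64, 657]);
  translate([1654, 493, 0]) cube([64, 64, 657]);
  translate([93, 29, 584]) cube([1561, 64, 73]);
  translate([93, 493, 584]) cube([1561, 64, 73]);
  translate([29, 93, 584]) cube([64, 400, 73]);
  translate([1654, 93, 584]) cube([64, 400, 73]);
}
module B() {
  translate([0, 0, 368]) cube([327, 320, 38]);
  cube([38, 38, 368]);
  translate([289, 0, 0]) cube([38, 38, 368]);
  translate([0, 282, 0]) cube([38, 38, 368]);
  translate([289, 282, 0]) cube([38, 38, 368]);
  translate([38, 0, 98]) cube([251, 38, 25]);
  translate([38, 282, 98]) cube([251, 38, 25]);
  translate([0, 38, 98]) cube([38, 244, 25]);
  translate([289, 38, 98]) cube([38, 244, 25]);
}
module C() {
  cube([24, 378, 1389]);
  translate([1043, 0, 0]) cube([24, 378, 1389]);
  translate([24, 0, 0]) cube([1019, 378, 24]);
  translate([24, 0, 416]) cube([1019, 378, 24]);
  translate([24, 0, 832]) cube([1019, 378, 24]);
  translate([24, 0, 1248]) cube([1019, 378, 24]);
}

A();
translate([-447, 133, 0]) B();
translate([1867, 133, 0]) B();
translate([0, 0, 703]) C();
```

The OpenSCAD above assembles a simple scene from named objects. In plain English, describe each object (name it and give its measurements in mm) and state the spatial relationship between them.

A is a table: top 1747 mm (x) × 586 mm (y), 46 mm thick, upper face at z = 703 mm, on four 64×64 mm square legs, each inset 29 mm from the nearest pair of top edges, running from z = 0 to the bottom of the top. Four apron rails, 64 mm thick and 73 mm tall, run between adjacent legs with their top edges flush with the underside of the top and their outer faces flush with the legs' outer faces.

B is a four-legged stool. The seat is 327×320 mm, 38 mm thick, top at z = 406 mm. It stands on four square legs, each 38×38 mm in cross-section, from z = 0 to the seat underside, each flush with a corner of the seat. Four stretchers, 38 mm wide and 25 mm tall, connect adjacent legs with their undersides at z = 98 mm, each running between the inner faces of the legs it joins and aligned with the legs' outer faces on the other axis.

C is an open bookshelf. Two side panels, each 24 mm thick, 378 mm deep and 1389 mm tall, stand 1067 mm apart (outside-to-outside). Between them sit 4 shelves, each 24 mm thick and 378 mm deep, spanning the full gap between the sides. The bottom shelf rests on the floor (its underside at z = 0) and the clear gap between one shelf's top and the next shelf's underside is 392 mm.

Two stools sit around the table at the −x, +x sides. The bookshelf is on top of the table.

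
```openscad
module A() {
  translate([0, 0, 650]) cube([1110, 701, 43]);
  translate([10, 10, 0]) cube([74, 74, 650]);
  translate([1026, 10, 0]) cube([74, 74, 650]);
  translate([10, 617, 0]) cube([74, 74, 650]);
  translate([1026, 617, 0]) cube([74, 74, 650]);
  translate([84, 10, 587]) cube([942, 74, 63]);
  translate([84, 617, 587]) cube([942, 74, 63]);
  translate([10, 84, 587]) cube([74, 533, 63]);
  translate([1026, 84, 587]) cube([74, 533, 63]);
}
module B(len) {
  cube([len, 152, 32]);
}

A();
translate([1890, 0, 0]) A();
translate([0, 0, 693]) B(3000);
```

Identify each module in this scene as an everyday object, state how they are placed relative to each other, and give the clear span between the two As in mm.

A is a table. B is a beam. A beam spans the tops of two tables. The clear span between the two tables is 780 mm.

Second table starts at x = 1890; first ends at x = 1110; clear span = 1890 − 1110 = 780 mm.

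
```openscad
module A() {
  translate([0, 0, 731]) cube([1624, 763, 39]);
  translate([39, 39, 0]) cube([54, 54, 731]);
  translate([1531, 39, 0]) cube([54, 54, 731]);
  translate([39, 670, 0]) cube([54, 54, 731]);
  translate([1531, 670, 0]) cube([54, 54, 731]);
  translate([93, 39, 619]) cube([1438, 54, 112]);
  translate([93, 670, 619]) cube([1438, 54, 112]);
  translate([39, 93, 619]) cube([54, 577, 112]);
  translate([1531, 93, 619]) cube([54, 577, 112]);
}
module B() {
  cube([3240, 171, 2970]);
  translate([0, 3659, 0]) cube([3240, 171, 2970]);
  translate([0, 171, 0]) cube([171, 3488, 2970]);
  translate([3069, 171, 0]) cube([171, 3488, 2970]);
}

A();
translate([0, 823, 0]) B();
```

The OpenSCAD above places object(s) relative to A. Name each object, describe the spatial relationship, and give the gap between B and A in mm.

A is a table. B is a house frame. The house frame is on the floor beside the table on its +y side. The gap between the house frame and the table is 60 mm.

The house frame's nearest face is 60 mm from the table's +y face.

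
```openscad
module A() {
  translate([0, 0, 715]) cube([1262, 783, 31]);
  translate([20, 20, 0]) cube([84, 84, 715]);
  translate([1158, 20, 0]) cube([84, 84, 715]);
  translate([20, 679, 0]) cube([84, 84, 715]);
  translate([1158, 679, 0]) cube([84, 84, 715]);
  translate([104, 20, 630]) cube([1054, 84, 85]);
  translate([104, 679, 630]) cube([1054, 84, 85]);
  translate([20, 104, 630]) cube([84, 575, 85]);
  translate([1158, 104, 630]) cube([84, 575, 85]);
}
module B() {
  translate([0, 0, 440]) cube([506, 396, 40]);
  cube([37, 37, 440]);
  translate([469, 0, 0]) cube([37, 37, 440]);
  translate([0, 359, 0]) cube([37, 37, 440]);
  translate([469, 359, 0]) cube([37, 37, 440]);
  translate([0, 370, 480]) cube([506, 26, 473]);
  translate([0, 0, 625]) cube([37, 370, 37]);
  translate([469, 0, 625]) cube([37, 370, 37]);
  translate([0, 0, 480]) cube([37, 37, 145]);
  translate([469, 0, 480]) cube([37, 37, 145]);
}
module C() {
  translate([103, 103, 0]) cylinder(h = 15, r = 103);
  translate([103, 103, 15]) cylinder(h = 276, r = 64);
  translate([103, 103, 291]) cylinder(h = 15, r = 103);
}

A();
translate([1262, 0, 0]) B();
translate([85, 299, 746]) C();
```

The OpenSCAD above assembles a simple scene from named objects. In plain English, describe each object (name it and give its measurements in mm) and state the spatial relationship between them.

A is a rectangular dining table. The top is 1262×783×31 mm with its upper surface at z = 746 mm. It stands on four 84×84 mm square legs, each inset 20 mm from the nearest pair of top edges, running from the floor to the underside of the top. Four apron rails, 84 mm thick and 85 mm tall, run between adjacent legs with their top edges flush with the underside of the top and their outer faces flush with the legs' outer faces.

B is a chair: 506×396 mm seat, 40 mm thick, top at z = 480 mm, on four 37 mm square corner legs flush with the seat edges. A 26 mm thick backrest slab spans the full seat width, extending 473 mm above the seat top, its back face flush with the seat's +y edge. Two armrests of 37×37 mm section run along each side from the seat's front edge to the front of the backrest, top faces 182 mm above the seat top and outer faces flush with the seat's x-edges; a 37×37 mm post under the front of each armrest stands on the seat at the front corner.

C is a spool: two coaxial disc flanges of radius 103 mm and thickness 15 mm, joined by a core cylinder of radius 64 mm and height 276 mm. The lower flange rests on z = 0 and the three cylinders share a vertical axis.

The chair is against the table's +x side, with their −y faces flush. The spool is on top of the table.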